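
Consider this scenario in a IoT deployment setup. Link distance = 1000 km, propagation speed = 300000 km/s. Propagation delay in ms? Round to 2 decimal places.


Given: distance = 1000 km, speed = 300000 km/s
Delay = distance / speed = 1000 / 300000 seconds
Delay in ms = 1000 * 1000 / 300000
Delay = 3.3333 ms
Rounded to 2 dp = 3.33 ms

3.33


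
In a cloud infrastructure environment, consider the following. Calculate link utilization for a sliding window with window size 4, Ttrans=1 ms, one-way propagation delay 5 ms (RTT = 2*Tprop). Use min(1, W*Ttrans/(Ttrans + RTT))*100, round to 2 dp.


Given: W = 4, Ttrans = 1 ms, RTT = 10 ms (= 2 * Tprop, Tprop = 5 ms)
Cycle time = Ttrans + RTT = 1 + 10 = 11 ms (first packet sent until its ACK returns)
W * Ttrans = 4 * 1 = 4 ms of sending per cycle
W * Ttrans / (Ttrans + RTT) = 4 / 11 = 0.363636
U = min(1, 0.363636) = 0.363636
U% = 36.36%

36.36


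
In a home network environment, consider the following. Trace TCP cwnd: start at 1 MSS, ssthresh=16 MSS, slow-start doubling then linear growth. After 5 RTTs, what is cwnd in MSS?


RTT 0: cwnd = 1 MSS (initial)
RTT 1: cwnd = 2 MSS (slow start, doubled)
RTT 2: cwnd = 4 MSS (slow start, doubled)
RTT 3: cwnd = 8 MSS (slow start, doubled)
RTT 4: cwnd = 16 MSS (slow start, doubled)
RTT 5: cwnd = 17 MSS (congestion avoidance, +1)

17


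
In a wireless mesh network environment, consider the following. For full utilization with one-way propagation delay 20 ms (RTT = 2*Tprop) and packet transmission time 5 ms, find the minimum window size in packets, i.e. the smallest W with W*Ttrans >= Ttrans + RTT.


Given: Ttrans = 5 ms, RTT = 40 ms (= 2 * Tprop, Tprop = 20 ms)
Time until first ACK returns = Ttrans + RTT = 5 + 40 = 45 ms
Need W * Ttrans >= Ttrans + RTT  ->  W >= (Ttrans + RTT) / Ttrans
(Ttrans + RTT) / Ttrans = 45 / 5 = 9
W_min = ceil(9) = 9

9


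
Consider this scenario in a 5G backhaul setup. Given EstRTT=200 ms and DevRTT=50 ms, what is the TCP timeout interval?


Given: EstRTT = 200 ms, DevRTT = 50 ms
Timeout = EstRTT + 4 * DevRTT
4 * DevRTT = 4 * 50 = 200
Timeout = 200 + 200 = 400 ms

400


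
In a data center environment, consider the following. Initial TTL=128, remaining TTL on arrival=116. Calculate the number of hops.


Given: initial TTL = 128, received TTL = 116
Hops = initial TTL - received TTL
Hops = 128 - 116 = 12

12


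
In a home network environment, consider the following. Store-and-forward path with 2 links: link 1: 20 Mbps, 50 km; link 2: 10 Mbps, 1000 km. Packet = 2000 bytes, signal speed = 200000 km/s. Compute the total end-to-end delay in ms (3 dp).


Packet = 2000 bytes = 16000 bits. Store-and-forward: sum (t_trans + t_prop) per link.
Link 1: t_trans = 16000/(20*10^6) s = 0.8000 ms; t_prop = 50/200000 s = 0.2500 ms; subtotal = 1.0500 ms
Link 2: t_trans = 16000/(10*10^6) s = 1.6000 ms; t_prop = 1000/200000 s = 5.0000 ms; subtotal = 6.6000 ms
End-to-end = 1.0500 + 6.6000 = 7.6500 ms -> 7.650 ms (3 dp)

7.650


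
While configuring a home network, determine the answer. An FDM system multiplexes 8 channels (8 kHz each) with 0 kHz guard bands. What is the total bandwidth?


Given: 8 channels, 8 kHz each, guard = 0 kHz
Channel bandwidth = 8 * 8 = 64 kHz
Guard bands = 7 gaps * 0 kHz = 0 kHz
Total = 64 + 0 = 64 kHz

64


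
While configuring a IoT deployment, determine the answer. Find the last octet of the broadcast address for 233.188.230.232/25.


Given: IP = 233.188.230.232, prefix = /25
Host bits = 32 - 25 = 7
Network last octet = 232 AND mask = 128
Host part size = 2^7 - 1 = 127
Broadcast last octet = 128 OR 127 = 255

255


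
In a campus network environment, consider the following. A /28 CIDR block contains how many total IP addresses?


Given: CIDR prefix /28
Host bits = 32 - 28 = 4
Total addresses = 2^4 = 16

16


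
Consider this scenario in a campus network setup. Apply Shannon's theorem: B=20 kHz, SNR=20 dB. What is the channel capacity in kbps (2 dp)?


Given: B = 20 kHz, SNR = 20 dB
SNR linear = 10^(20/10) = 100
1 + SNR = 101
log2(101) = 6.6582114828
C = 20 * 1000 * 6.6582114828 = 133164.2297 bps
C = 133.164230 kbps -> 133.16 kbps (2 dp)

133.16


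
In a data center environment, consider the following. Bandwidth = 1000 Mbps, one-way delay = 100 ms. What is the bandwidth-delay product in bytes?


Given: bandwidth = 1000 Mbps, delay = 100 ms
BDP in bits = 1000 * 10^6 * 100 / 1000
BDP in bits = 100000000
BDP in bytes = 100000000 / 8 = 12500000

12500000


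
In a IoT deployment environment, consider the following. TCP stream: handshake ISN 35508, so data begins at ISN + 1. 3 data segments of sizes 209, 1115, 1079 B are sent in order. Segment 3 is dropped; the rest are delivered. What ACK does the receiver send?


SYN uses sequence number 35508; first data byte = ISN + 1 = 35509.
Segment 1: SEQ = 35509, len = 209 B, covers [35509, 35717]
Segment 2: SEQ = 35718, len = 1115 B, covers [35718, 36832]
Segment 3: SEQ = 36833, len = 1079 B, covers [36833, 37911] [LOST]
In-order data received: bytes [35509, 36832] (segments 1..2).
Segment 3 missing -> gap begins at byte 36833.
Cumulative ACK = next expected in-order byte = 35509 + 209 + 1115 = 36833

36833


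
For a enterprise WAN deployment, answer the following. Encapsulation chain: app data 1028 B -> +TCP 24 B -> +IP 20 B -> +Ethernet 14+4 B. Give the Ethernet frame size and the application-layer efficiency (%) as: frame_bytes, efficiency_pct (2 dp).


TCP segment = 1028 + 24 = 1052 B
IP packet = 1052 + 20 = 1072 B
Ethernet frame = 1072 + 14 + 4 = 1090 B
Efficiency = app / frame = 1028 / 1090 = 0.943119 = 94.3119% -> 94.31% (2 dp)

1090, 94.31


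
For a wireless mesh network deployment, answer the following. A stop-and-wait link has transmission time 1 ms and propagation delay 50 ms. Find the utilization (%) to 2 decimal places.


Given: Ttrans = 1 ms, Tprop = 50 ms
RTT = 2 * Tprop = 2 * 50 = 100 ms
U = Ttrans / (Ttrans + RTT)
U = 1 / (1 + 100)
U = 1 / 101 = 0.009901
U% = 0.99%

0.99


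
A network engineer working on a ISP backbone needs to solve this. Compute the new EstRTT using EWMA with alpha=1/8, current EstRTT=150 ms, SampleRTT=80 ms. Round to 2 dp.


Given: EstRTT = 150 ms, SampleRTT = 80 ms, alpha = 1/8
New EstRTT = (1 - alpha) * EstRTT + alpha * SampleRTT
(7/8) * 150 = 131.25
(1/8) * 80 = 10
New EstRTT = 131.25 + 10 = 141.25 ms -> 141.25 ms (2 dp)

141.25


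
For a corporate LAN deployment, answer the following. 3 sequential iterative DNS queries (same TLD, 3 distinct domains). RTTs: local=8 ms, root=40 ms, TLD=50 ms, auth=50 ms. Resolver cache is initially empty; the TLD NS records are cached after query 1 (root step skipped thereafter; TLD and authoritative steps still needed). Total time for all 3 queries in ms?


Lookup 1 (cold cache): local + root + TLD + auth = 8 + 40 + 50 + 50 = 148 ms
Lookups 2..3 (TLD NS cached -> skip root; new domain -> still ask TLD and auth): local + TLD + auth = 8 + 50 + 50 = 108 ms each
Remaining 2 lookups: 2 * 108 = 216 ms
Total = 148 + 216 = 364 ms

364


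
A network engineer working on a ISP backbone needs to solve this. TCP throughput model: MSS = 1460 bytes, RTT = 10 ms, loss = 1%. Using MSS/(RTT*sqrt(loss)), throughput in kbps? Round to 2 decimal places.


Given: MSS = 1460 bytes, RTT = 10 ms, loss = 1%
RTT in seconds = 10 / 1000 = 0.01
Loss rate = 1% = 0.01
sqrt(loss) = sqrt(0.01) = 0.1
Throughput (bytes/s) = 1460 / (0.01 * 0.1) = 1460000.0000
Throughput (kbps) = 1460000.0000 * 8 / 1000 = 11680.000000 -> 11680.00 kbps (2 dp)

11680.00


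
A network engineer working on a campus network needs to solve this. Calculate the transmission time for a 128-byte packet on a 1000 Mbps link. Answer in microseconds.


Given: packet = 128 bytes, bandwidth = 1000 Mbps
Packet in bits = 128 * 8 = 1024 bits
Bandwidth = 1000 * 10^6 = 1000000000 bps
Time = 1024 / 1000000000 seconds
Time in us = 1024 * 10^6 / 1000000000 = 1.024

1.024


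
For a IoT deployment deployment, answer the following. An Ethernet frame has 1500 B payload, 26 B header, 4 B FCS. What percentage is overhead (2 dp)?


Given: payload = 1500 B, header = 26 B, trailer = 4 B
Overhead bytes = header + trailer = 26 + 4 = 30
Total frame = payload + overhead = 1500 + 30 = 1530
Overhead % = 30 / 1530 * 100 = 1.9608% -> 1.96% (2 dp)

1.96


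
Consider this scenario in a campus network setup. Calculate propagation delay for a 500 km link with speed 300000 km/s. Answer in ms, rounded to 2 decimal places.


Given: distance = 500 km, speed = 300000 km/s
Delay = distance / speed = 500 / 300000 seconds
Delay in ms = 500 * 1000 / 300000
Delay = 1.6667 ms
Rounded to 2 dp = 1.67 ms

1.67


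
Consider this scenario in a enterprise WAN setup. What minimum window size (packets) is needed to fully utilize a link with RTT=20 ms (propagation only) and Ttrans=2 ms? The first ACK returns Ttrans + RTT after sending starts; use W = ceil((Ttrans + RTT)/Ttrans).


Given: Ttrans = 2 ms, RTT = 20 ms (= 2 * Tprop, Tprop = 10 ms)
Time until first ACK returns = Ttrans + RTT = 2 + 20 = 22 ms
Need W * Ttrans >= Ttrans + RTT  ->  W >= (Ttrans + RTT) / Ttrans
(Ttrans + RTT) / Ttrans = 22 / 2 = 11
W_min = ceil(11) = 11

11


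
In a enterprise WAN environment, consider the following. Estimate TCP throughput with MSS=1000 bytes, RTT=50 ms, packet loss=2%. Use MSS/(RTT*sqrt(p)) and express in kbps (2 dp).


Given: MSS = 1000 bytes, RTT = 50 ms, loss = 2%
RTT in seconds = 50 / 1000 = 0.05
Loss rate = 2% = 0.02
sqrt(loss) = sqrt(0.02) = 0.141421356237
Throughput (bytes/s) = 1000 / (0.05 * 0.141421356237) = 141421.3562
Throughput (kbps) = 141421.3562 * 8 / 1000 = 1131.370850 -> 1131.37 kbps (2 dp)

1131.37


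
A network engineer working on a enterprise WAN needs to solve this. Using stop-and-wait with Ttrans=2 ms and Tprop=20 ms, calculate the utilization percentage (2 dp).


Given: Ttrans = 2 ms, Tprop = 20 ms
RTT = 2 * Tprop = 2 * 20 = 40 ms
U = Ttrans / (Ttrans + RTT)
U = 2 / (2 + 40)
U = 2 / 42 = 0.047619
U% = 4.76%

4.76


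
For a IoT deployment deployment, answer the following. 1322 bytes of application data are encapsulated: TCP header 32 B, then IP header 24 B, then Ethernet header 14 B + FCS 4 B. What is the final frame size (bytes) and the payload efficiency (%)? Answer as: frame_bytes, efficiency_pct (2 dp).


TCP segment = 1322 + 32 = 1354 B
IP packet = 1354 + 24 = 1378 B
Ethernet frame = 1378 + 14 + 4 = 1396 B
Efficiency = app / frame = 1322 / 1396 = 0.946991 = 94.6991% -> 94.70% (2 dp)

1396, 94.70


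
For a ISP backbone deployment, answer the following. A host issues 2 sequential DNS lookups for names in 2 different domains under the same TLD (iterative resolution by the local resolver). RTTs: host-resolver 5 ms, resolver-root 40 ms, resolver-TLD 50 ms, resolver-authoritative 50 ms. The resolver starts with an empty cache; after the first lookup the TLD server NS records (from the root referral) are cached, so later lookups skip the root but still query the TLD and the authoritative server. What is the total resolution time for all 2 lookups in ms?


Lookup 1 (cold cache): local + root + TLD + auth = 5 + 40 + 50 + 50 = 145 ms
Lookups 2..2 (TLD NS cached -> skip root; new domain -> still ask TLD and auth): local + TLD + auth = 5 + 50 + 50 = 105 ms each
Remaining 1 lookups: 1 * 105 = 105 ms
Total = 145 + 105 = 250 ms

250


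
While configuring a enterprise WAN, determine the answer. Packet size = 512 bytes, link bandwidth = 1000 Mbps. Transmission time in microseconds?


Given: packet = 512 bytes, bandwidth = 1000 Mbps
Packet in bits = 512 * 8 = 4096 bits
Bandwidth = 1000 * 10^6 = 1000000000 bps
Time = 4096 / 1000000000 seconds
Time in us = 4096 * 10^6 / 1000000000 = 4.096

4.096


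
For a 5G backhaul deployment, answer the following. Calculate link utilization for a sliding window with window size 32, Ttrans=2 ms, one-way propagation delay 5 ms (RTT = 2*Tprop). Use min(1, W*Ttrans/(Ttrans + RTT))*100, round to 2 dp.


Given: W = 32, Ttrans = 2 ms, RTT = 10 ms (= 2 * Tprop, Tprop = 5 ms)
Cycle time = Ttrans + RTT = 2 + 10 = 12 ms (first packet sent until its ACK returns)
W * Ttrans = 32 * 2 = 64 ms of sending per cycle
W * Ttrans / (Ttrans + RTT) = 64 / 12 = 5.333333
U = min(1, 5.333333) = 1.000000
U% = 100.00%

100.00


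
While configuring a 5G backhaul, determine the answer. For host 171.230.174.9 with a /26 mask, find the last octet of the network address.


Given: IP = 171.230.174.9, prefix = /26
Subnet mask = 255.255.255.192
Last octet of IP: 9
Last octet of mask: 192
Network last octet = 9 AND 192 = 0

0


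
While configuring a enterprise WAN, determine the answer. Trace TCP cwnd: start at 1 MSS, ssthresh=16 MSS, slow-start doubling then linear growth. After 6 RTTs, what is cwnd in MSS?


RTT 0: cwnd = 1 MSS (initial)
RTT 1: cwnd = 2 MSS (slow start, doubled)
RTT 2: cwnd = 4 MSS (slow start, doubled)
RTT 3: cwnd = 8 MSS (slow start, doubled)
RTT 4: cwnd = 16 MSS (slow start, doubled)
RTT 5: cwnd = 17 MSS (congestion avoidance, +1)
RTT 6: cwnd = 18 MSS (congestion avoidance, +1)

18


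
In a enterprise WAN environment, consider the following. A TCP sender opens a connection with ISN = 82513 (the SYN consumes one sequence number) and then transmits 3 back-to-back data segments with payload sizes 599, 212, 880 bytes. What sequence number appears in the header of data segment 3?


The SYN occupies sequence number ISN = 82513, so the first data byte is ISN + 1 = 82514.
SEQ of data segment i = (ISN + 1) + sum of payload sizes of segments 1..i-1.
Segment 1: SEQ = 82514, payload = 599 bytes
Segment 2: SEQ = 83113, payload = 212 bytes
Segment 3: SEQ = 83325, payload = 880 bytes
SEQ of segment 3 = 82514 + 599 + 212 = 83325

83325


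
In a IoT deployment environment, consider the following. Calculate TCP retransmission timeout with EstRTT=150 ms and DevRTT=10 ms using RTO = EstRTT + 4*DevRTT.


Given: EstRTT = 150 ms, DevRTT = 10 ms
Timeout = EstRTT + 4 * DevRTT
4 * DevRTT = 4 * 10 = 40
Timeout = 150 + 40 = 190 ms

190


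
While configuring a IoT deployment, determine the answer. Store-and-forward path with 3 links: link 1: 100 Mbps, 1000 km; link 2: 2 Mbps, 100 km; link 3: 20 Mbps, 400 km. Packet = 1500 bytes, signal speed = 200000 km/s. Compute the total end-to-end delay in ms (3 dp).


Packet = 1500 bytes = 12000 bits. Store-and-forward: sum (t_trans + t_prop) per link.
Link 1: t_trans = 12000/(100*10^6) s = 0.1200 ms; t_prop = 1000/200000 s = 5.0000 ms; subtotal = 5.1200 ms
Link 2: t_trans = 12000/(2*10^6) s = 6.0000 ms; t_prop = 100/200000 s = 0.5000 ms; subtotal = 6.5000 ms
Link 3: t_trans = 12000/(20*10^6) s = 0.6000 ms; t_prop = 400/200000 s = 2.0000 ms; subtotal = 2.6000 ms
End-to-end = 5.1200 + 6.5000 + 2.6000 = 14.2200 ms -> 14.220 ms (3 dp)

14.220


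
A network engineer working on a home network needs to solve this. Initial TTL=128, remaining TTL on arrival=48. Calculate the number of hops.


Given: initial TTL = 128, received TTL = 48
Hops = initial TTL - received TTL
Hops = 128 - 48 = 80

80


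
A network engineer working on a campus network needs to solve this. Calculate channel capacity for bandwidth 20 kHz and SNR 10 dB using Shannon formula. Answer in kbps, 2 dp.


Given: B = 20 kHz, SNR = 10 dB
SNR linear = 10^(10/10) = 10
1 + SNR = 11
log2(11) = 3.4594316186
C = 20 * 1000 * 3.4594316186 = 69188.6324 bps
C = 69.188632 kbps -> 69.19 kbps (2 dp)

69.19


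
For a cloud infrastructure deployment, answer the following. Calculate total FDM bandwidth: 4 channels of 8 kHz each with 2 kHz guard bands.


Given: 4 channels, 8 kHz each, guard = 2 kHz
Channel bandwidth = 4 * 8 = 32 kHz
Guard bands = 3 gaps * 2 kHz = 6 kHz
Total = 32 + 6 = 38 kHz

38


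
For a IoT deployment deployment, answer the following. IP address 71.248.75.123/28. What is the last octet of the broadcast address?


Given: IP = 71.248.75.123, prefix = /28
Host bits = 32 - 28 = 4
Network last octet = 123 AND mask = 112
Host part size = 2^4 - 1 = 15
Broadcast last octet = 112 OR 15 = 127

127


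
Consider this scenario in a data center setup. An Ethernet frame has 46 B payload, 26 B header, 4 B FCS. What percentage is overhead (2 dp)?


Given: payload = 46 B, header = 26 B, trailer = 4 B
Overhead bytes = header + trailer = 26 + 4 = 30
Total frame = payload + overhead = 46 + 30 = 76
Overhead % = 30 / 76 * 100 = 39.4737% -> 39.47% (2 dp)

39.47


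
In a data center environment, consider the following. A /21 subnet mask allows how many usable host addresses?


Given: subnet mask /21
Host bits = 32 - 21 = 11
Total addresses = 2^11 = 2048
Usable hosts = 2048 - 2 (network + broadcast) = 2046

2046


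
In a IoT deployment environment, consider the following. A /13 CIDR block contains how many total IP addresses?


Given: CIDR prefix /13
Host bits = 32 - 13 = 19
Total addresses = 2^19 = 524288

524288


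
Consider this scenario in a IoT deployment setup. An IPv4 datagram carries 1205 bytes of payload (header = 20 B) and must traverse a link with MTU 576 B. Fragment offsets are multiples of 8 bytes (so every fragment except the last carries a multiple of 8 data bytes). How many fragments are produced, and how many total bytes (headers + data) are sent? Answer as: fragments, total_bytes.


Max data per non-final fragment = floor((MTU - header)/8)*8 = floor((576 - 20)/8)*8 = floor(556/8)*8 = 552 B
Final fragment needs no 8-byte alignment: it can carry up to MTU - header = 556 B
Non-final fragments needed = ceil((payload - 556) / 552) = ceil(649/552) = ceil(1.1757) = 2
Number of fragments = 2 + 1 = 3
Fragment sizes (data): 2 * 552 B + 101 B (last, 101 <= 556 OK)
Total bytes sent = payload + n_frags * header = 1205 + 3*20 = 1205 + 60 = 1265 B

3, 1265


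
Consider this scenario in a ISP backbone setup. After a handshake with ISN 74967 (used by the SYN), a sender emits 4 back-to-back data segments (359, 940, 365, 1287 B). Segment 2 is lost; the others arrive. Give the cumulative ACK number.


SYN uses sequence number 74967; first data byte = ISN + 1 = 74968.
Segment 1: SEQ = 74968, len = 359 B, covers [74968, 75326]
Segment 2: SEQ = 75327, len = 940 B, covers [75327, 76266] [LOST]
Segment 3: SEQ = 76267, len = 365 B, covers [76267, 76631]
Segment 4: SEQ = 76632, len = 1287 B, covers [76632, 77918]
In-order data received: bytes [74968, 75326] (segments 1..1).
Segment 2 missing -> gap begins at byte 75327; later segments buffered out of order.
Cumulative ACK = next expected in-order byte = 74968 + 359 = 75327

75327


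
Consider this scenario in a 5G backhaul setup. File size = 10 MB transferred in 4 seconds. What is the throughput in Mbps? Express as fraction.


Given: file = 10 MB, time = 4 s
File in Mb = 10 * 8 = 80 Mb
Throughput = 80 / 4 Mbps
Throughput = 20 Mbps

20


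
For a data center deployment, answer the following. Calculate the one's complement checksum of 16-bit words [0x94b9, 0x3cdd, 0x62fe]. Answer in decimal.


Given words: [0x94b9, 0x3cdd, 0x62fe]
Step 1: Sum all words
Raw sum = 38073 + 15581 + 25342 = 78996
Step 2: Fold carry: (13460 + 1) = 13461
One's complement = ~13461 & 0xFFFF = 52074

52074


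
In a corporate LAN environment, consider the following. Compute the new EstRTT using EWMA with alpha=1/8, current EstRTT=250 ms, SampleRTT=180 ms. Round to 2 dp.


Given: EstRTT = 250 ms, SampleRTT = 180 ms, alpha = 1/8
New EstRTT = (1 - alpha) * EstRTT + alpha * SampleRTT
(7/8) * 250 = 218.75
(1/8) * 180 = 22.5
New EstRTT = 218.75 + 22.5 = 241.25 ms -> 241.25 ms (2 dp)

241.25


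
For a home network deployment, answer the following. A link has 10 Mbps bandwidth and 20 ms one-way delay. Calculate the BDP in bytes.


Given: bandwidth = 10 Mbps, delay = 20 ms
BDP in bits = 10 * 10^6 * 20 / 1000
BDP in bits = 200000
BDP in bytes = 200000 / 8 = 25000

25000


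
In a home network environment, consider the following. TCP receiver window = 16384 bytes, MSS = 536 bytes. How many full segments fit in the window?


Given: RWND = 16384 bytes, MSS = 536 bytes
Full segments = floor(RWND / MSS)
Full segments = floor(16384 / 536)
Full segments = floor(30.5672) = 30

30


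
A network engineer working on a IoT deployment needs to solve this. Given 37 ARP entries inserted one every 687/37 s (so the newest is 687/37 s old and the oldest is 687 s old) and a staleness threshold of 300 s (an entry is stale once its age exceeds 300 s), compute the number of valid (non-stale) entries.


Ages are k * 687/37 s for k = 1..37 (spacing = 18.5676 s).
Entry k is valid iff k * 687/37 <= 300 iff k <= 37 * 300 / 687 = 16.1572
n_valid = floor(16.1572) = 16
(n_stale = 37 - 16 = 21)

16


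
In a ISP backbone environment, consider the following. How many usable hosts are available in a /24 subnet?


Given: subnet mask /24
Host bits = 32 - 24 = 8
Total addresses = 2^8 = 256
Usable hosts = 256 - 2 (network + broadcast) = 254

254


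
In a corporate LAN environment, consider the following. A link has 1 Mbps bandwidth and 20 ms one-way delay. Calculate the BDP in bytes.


Given: bandwidth = 1 Mbps, delay = 20 ms
BDP in bits = 1 * 10^6 * 20 / 1000
BDP in bits = 20000
BDP in bytes = 20000 / 8 = 2500

2500


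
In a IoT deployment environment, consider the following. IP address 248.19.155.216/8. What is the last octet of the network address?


Given: IP = 248.19.155.216, prefix = /8
Subnet mask = 255.0.0.0
Last octet of IP: 216
Last octet of mask: 0
Network last octet = 216 AND 0 = 0

0


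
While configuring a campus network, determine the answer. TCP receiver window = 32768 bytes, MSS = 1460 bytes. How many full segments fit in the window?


Given: RWND = 32768 bytes, MSS = 1460 bytes
Full segments = floor(RWND / MSS)
Full segments = floor(32768 / 1460)
Full segments = floor(22.4438) = 22

22


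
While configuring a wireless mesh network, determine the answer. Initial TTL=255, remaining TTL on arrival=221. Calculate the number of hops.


Given: initial TTL = 255, received TTL = 221
Hops = initial TTL - received TTL
Hops = 255 - 221 = 34

34


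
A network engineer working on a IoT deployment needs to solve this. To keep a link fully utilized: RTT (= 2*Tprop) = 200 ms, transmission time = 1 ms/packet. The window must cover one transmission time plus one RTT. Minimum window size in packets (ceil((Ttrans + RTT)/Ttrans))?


Given: Ttrans = 1 ms, RTT = 200 ms (= 2 * Tprop, Tprop = 100 ms)
Time until first ACK returns = Ttrans + RTT = 1 + 200 = 201 ms
Need W * Ttrans >= Ttrans + RTT  ->  W >= (Ttrans + RTT) / Ttrans
(Ttrans + RTT) / Ttrans = 201 / 1 = 201
W_min = ceil(201) = 201

201


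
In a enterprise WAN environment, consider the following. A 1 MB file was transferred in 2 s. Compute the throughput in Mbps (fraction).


Given: file = 1 MB, time = 2 s
File in Mb = 1 * 8 = 8 Mb
Throughput = 8 / 2 Mbps
Throughput = 4 Mbps

4


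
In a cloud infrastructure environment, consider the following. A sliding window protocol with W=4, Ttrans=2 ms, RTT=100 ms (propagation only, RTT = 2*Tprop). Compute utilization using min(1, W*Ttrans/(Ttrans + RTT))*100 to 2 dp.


Given: W = 4, Ttrans = 2 ms, RTT = 100 ms (= 2 * Tprop, Tprop = 50 ms)
Cycle time = Ttrans + RTT = 2 + 100 = 102 ms (first packet sent until its ACK returns)
W * Ttrans = 4 * 2 = 8 ms of sending per cycle
W * Ttrans / (Ttrans + RTT) = 8 / 102 = 0.078431
U = min(1, 0.078431) = 0.078431
U% = 7.84%

7.84


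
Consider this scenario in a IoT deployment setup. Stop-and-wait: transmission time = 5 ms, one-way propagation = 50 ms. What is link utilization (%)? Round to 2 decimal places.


Given: Ttrans = 5 ms, Tprop = 50 ms
RTT = 2 * Tprop = 2 * 50 = 100 ms
U = Ttrans / (Ttrans + RTT)
U = 5 / (5 + 100)
U = 5 / 105 = 0.047619
U% = 4.76%

4.76


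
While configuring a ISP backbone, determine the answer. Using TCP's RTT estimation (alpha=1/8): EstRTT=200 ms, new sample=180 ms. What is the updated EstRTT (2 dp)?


Given: EstRTT = 200 ms, SampleRTT = 180 ms, alpha = 1/8
New EstRTT = (1 - alpha) * EstRTT + alpha * SampleRTT
(7/8) * 200 = 175
(1/8) * 180 = 22.5
New EstRTT = 175 + 22.5 = 197.5 ms -> 197.50 ms (2 dp)

197.50


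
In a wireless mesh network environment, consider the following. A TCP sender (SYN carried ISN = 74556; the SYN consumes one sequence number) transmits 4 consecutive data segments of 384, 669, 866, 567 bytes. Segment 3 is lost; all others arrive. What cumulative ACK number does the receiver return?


SYN uses sequence number 74556; first data byte = ISN + 1 = 74557.
Segment 1: SEQ = 74557, len = 384 B, covers [74557, 74940]
Segment 2: SEQ = 74941, len = 669 B, covers [74941, 75609]
Segment 3: SEQ = 75610, len = 866 B, covers [75610, 76475] [LOST]
Segment 4: SEQ = 76476, len = 567 B, covers [76476, 77042]
In-order data received: bytes [74557, 75609] (segments 1..2).
Segment 3 missing -> gap begins at byte 75610; later segments buffered out of order.
Cumulative ACK = next expected in-order byte = 74557 + 384 + 669 = 75610

75610


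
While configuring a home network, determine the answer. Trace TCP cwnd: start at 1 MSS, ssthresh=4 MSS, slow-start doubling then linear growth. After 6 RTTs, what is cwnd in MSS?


RTT 0: cwnd = 1 MSS (initial)
RTT 1: cwnd = 2 MSS (slow start, doubled)
RTT 2: cwnd = 4 MSS (slow start, doubled)
RTT 3: cwnd = 5 MSS (congestion avoidance, +1)
RTT 4: cwnd = 6 MSS (congestion avoidance, +1)
RTT 5: cwnd = 7 MSS (congestion avoidance, +1)
RTT 6: cwnd = 8 MSS (congestion avoidance, +1)

8


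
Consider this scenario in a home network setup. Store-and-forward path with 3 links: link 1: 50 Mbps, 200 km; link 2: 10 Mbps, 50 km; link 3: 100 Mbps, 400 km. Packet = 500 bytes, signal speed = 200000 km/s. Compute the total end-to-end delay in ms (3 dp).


Packet = 500 bytes = 4000 bits. Store-and-forward: sum (t_trans + t_prop) per link.
Link 1: t_trans = 4000/(50*10^6) s = 0.0800 ms; t_prop = 200/200000 s = 1.0000 ms; subtotal = 1.0800 ms
Link 2: t_trans = 4000/(10*10^6) s = 0.4000 ms; t_prop = 50/200000 s = 0.2500 ms; subtotal = 0.6500 ms
Link 3: t_trans = 4000/(100*10^6) s = 0.0400 ms; t_prop = 400/200000 s = 2.0000 ms; subtotal = 2.0400 ms
End-to-end = 1.0800 + 0.6500 + 2.0400 = 3.7700 ms -> 3.770 ms (3 dp)

3.770


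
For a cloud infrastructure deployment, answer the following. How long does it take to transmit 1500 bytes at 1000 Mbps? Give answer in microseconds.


Given: packet = 1500 bytes, bandwidth = 1000 Mbps
Packet in bits = 1500 * 8 = 12000 bits
Bandwidth = 1000 * 10^6 = 1000000000 bps
Time = 12000 / 1000000000 seconds
Time in us = 12000 * 10^6 / 1000000000 = 12

12


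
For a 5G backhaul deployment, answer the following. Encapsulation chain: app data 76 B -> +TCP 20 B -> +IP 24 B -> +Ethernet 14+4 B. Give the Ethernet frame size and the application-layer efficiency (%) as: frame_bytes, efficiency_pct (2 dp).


TCP segment = 76 + 20 = 96 B
IP packet = 96 + 24 = 120 B
Ethernet frame = 120 + 14 + 4 = 138 B
Efficiency = app / frame = 76 / 138 = 0.550725 = 55.0725% -> 55.07% (2 dp)

138, 55.07


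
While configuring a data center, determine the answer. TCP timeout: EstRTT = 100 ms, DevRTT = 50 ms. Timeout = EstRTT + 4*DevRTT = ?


Given: EstRTT = 100 ms, DevRTT = 50 ms
Timeout = EstRTT + 4 * DevRTT
4 * DevRTT = 4 * 50 = 200
Timeout = 100 + 200 = 300 ms

300


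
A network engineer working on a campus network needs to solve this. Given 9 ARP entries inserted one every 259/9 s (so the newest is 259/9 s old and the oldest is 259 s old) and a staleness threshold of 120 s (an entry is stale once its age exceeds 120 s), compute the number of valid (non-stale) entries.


Ages are k * 259/9 s for k = 1..9 (spacing = 28.7778 s).
Entry k is valid iff k * 259/9 <= 120 iff k <= 9 * 120 / 259 = 4.1699
n_valid = floor(4.1699) = 4
(n_stale = 9 - 4 = 5)

4


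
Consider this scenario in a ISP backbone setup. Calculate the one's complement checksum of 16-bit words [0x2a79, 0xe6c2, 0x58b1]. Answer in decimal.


Given words: [0x2a79, 0xe6c2, 0x58b1]
Step 1: Sum all words
Raw sum = 10873 + 59074 + 22705 = 92652
Step 2: Fold carry: (27116 + 1) = 27117
One's complement = ~27117 & 0xFFFF = 38418

38418


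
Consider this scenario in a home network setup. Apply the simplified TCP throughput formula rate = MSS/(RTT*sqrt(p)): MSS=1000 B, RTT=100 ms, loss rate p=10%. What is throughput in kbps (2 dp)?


Given: MSS = 1000 bytes, RTT = 100 ms, loss = 10%
RTT in seconds = 100 / 1000 = 0.1
Loss rate = 10% = 0.1
sqrt(loss) = sqrt(0.1) = 0.316227766017
Throughput (bytes/s) = 1000 / (0.1 * 0.316227766017) = 31622.7766
Throughput (kbps) = 31622.7766 * 8 / 1000 = 252.982213 -> 252.98 kbps (2 dp)

252.98


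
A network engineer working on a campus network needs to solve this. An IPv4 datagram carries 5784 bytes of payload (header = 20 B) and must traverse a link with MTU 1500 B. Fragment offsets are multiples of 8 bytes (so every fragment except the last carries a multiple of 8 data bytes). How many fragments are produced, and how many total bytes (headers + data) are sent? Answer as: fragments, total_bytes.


Max data per non-final fragment = floor((MTU - header)/8)*8 = floor((1500 - 20)/8)*8 = floor(1480/8)*8 = 1480 B
Final fragment needs no 8-byte alignment: it can carry up to MTU - header = 1480 B
Non-final fragments needed = ceil((payload - 1480) / 1480) = ceil(4304/1480) = ceil(2.9081) = 3
Number of fragments = 3 + 1 = 4
Fragment sizes (data): 3 * 1480 B + 1344 B (last, 1344 <= 1480 OK)
Total bytes sent = payload + n_frags * header = 5784 + 4*20 = 5784 + 80 = 5864 B

4, 5864


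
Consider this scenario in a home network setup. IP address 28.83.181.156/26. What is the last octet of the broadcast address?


Given: IP = 28.83.181.156, prefix = /26
Host bits = 32 - 26 = 6
Network last octet = 156 AND mask = 128
Host part size = 2^6 - 1 = 63
Broadcast last octet = 128 OR 63 = 191

191


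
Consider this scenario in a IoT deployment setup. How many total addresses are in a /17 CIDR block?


Given: CIDR prefix /17
Host bits = 32 - 17 = 15
Total addresses = 2^15 = 32768

32768


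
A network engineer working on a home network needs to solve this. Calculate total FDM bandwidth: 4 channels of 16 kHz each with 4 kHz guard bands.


Given: 4 channels, 16 kHz each, guard = 4 kHz
Channel bandwidth = 4 * 16 = 64 kHz
Guard bands = 3 gaps * 4 kHz = 12 kHz
Total = 64 + 12 = 76 kHz

76


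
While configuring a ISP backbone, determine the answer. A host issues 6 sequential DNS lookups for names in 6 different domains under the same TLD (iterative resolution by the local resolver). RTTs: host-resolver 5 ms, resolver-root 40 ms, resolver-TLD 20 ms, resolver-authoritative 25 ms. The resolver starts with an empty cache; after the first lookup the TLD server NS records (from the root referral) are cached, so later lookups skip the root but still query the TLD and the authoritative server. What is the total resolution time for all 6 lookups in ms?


Lookup 1 (cold cache): local + root + TLD + auth = 5 + 40 + 20 + 25 = 90 ms
Lookups 2..6 (TLD NS cached -> skip root; new domain -> still ask TLD and auth): local + TLD + auth = 5 + 20 + 25 = 50 ms each
Remaining 5 lookups: 5 * 50 = 250 ms
Total = 90 + 250 = 340 ms

340


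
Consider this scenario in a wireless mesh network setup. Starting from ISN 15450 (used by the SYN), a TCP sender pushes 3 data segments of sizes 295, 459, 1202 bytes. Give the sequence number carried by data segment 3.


The SYN occupies sequence number ISN = 15450, so the first data byte is ISN + 1 = 15451.
SEQ of data segment i = (ISN + 1) + sum of payload sizes of segments 1..i-1.
Segment 1: SEQ = 15451, payload = 295 bytes
Segment 2: SEQ = 15746, payload = 459 bytes
Segment 3: SEQ = 16205, payload = 1202 bytes
SEQ of segment 3 = 15451 + 295 + 459 = 16205

16205


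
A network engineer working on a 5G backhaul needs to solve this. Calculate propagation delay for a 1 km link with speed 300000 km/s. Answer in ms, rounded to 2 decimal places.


Given: distance = 1 km, speed = 300000 km/s
Delay = distance / speed = 1 / 300000 seconds
Delay in ms = 1 * 1000 / 300000
Delay = 0.0033 ms
Rounded to 2 dp = 0.00 ms

0.00


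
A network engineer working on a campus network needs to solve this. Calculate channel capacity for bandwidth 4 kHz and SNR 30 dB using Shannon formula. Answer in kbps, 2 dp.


Given: B = 4 kHz, SNR = 30 dB
SNR linear = 10^(30/10) = 1000
1 + SNR = 1001
log2(1001) = 9.9672262588
C = 4 * 1000 * 9.9672262588 = 39868.9050 bps
C = 39.868905 kbps -> 39.87 kbps (2 dp)

39.87


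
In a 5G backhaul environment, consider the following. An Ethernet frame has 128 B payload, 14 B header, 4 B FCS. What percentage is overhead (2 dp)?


Given: payload = 128 B, header = 14 B, trailer = 4 B
Overhead bytes = header + trailer = 14 + 4 = 18
Total frame = payload + overhead = 128 + 18 = 146
Overhead % = 18 / 146 * 100 = 12.3288% -> 12.33% (2 dp)

12.33


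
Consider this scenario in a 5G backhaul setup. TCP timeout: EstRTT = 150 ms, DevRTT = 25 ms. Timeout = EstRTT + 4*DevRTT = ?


Given: EstRTT = 150 ms, DevRTT = 25 ms
Timeout = EstRTT + 4 * DevRTT
4 * DevRTT = 4 * 25 = 100
Timeout = 150 + 100 = 250 ms

250


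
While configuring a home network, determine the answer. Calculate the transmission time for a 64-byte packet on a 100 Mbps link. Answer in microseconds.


Given: packet = 64 bytes, bandwidth = 100 Mbps
Packet in bits = 64 * 8 = 512 bits
Bandwidth = 100 * 10^6 = 100000000 bps
Time = 512 / 100000000 seconds
Time in us = 512 * 10^6 / 100000000 = 5.12

5.12


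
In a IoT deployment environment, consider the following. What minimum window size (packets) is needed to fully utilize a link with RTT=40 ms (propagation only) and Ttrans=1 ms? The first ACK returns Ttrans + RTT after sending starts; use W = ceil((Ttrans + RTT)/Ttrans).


Given: Ttrans = 1 ms, RTT = 40 ms (= 2 * Tprop, Tprop = 20 ms)
Time until first ACK returns = Ttrans + RTT = 1 + 40 = 41 ms
Need W * Ttrans >= Ttrans + RTT  ->  W >= (Ttrans + RTT) / Ttrans
(Ttrans + RTT) / Ttrans = 41 / 1 = 41
W_min = ceil(41) = 41

41


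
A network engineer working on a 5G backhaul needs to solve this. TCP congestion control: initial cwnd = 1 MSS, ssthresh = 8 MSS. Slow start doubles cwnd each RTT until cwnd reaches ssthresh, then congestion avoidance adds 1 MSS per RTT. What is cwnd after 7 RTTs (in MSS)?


RTT 0: cwnd = 1 MSS (initial)
RTT 1: cwnd = 2 MSS (slow start, doubled)
RTT 2: cwnd = 4 MSS (slow start, doubled)
RTT 3: cwnd = 8 MSS (slow start, doubled)
RTT 4: cwnd = 9 MSS (congestion avoidance, +1)
RTT 5: cwnd = 10 MSS (congestion avoidance, +1)
RTT 6: cwnd = 11 MSS (congestion avoidance, +1)
RTT 7: cwnd = 12 MSS (congestion avoidance, +1)

12


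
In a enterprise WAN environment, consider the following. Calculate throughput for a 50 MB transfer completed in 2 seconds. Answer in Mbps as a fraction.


Given: file = 50 MB, time = 2 s
File in Mb = 50 * 8 = 400 Mb
Throughput = 400 / 2 Mbps
Throughput = 200 Mbps

200


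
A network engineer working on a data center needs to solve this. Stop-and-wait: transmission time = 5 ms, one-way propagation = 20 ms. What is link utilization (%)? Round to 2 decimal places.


Given: Ttrans = 5 ms, Tprop = 20 ms
RTT = 2 * Tprop = 2 * 20 = 40 ms
U = Ttrans / (Ttrans + RTT)
U = 5 / (5 + 40)
U = 5 / 45 = 0.111111
U% = 11.11%

11.11


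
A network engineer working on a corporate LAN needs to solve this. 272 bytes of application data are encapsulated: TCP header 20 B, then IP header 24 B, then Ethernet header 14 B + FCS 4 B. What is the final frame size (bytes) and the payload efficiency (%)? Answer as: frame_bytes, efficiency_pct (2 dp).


TCP segment = 272 + 20 = 292 B
IP packet = 292 + 24 = 316 B
Ethernet frame = 316 + 14 + 4 = 334 B
Efficiency = app / frame = 272 / 334 = 0.814371 = 81.4371% -> 81.44% (2 dp)

334, 81.44


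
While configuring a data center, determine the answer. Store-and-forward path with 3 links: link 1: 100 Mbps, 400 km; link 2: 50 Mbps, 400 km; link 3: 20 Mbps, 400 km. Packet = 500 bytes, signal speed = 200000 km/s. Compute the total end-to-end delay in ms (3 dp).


Packet = 500 bytes = 4000 bits. Store-and-forward: sum (t_trans + t_prop) per link.
Link 1: t_trans = 4000/(100*10^6) s = 0.0400 ms; t_prop = 400/200000 s = 2.0000 ms; subtotal = 2.0400 ms
Link 2: t_trans = 4000/(50*10^6) s = 0.0800 ms; t_prop = 400/200000 s = 2.0000 ms; subtotal = 2.0800 ms
Link 3: t_trans = 4000/(20*10^6) s = 0.2000 ms; t_prop = 400/200000 s = 2.0000 ms; subtotal = 2.2000 ms
End-to-end = 2.0400 + 2.0800 + 2.2000 = 6.3200 ms -> 6.320 ms (3 dp)

6.320


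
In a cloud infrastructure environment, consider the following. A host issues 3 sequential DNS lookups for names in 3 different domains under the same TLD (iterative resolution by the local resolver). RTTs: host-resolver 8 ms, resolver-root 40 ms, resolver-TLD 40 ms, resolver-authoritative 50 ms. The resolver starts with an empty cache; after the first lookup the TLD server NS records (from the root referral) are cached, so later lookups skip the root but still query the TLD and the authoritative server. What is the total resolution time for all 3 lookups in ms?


Lookup 1 (cold cache): local + root + TLD + auth = 8 + 40 + 40 + 50 = 138 ms
Lookups 2..3 (TLD NS cached -> skip root; new domain -> still ask TLD and auth): local + TLD + auth = 8 + 40 + 50 = 98 ms each
Remaining 2 lookups: 2 * 98 = 196 ms
Total = 138 + 196 = 334 ms

334


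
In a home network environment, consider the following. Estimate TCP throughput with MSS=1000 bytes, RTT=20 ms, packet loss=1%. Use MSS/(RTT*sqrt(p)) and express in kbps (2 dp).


Given: MSS = 1000 bytes, RTT = 20 ms, loss = 1%
RTT in seconds = 20 / 1000 = 0.02
Loss rate = 1% = 0.01
sqrt(loss) = sqrt(0.01) = 0.1
Throughput (bytes/s) = 1000 / (0.02 * 0.1) = 500000.0000
Throughput (kbps) = 500000.0000 * 8 / 1000 = 4000.000000 -> 4000.00 kbps (2 dp)

4000.00


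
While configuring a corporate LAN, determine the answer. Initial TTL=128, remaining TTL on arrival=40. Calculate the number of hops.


Given: initial TTL = 128, received TTL = 40
Hops = initial TTL - received TTL
Hops = 128 - 40 = 88

88


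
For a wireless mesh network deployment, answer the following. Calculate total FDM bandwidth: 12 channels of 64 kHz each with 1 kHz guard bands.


Given: 12 channels, 64 kHz each, guard = 1 kHz
Channel bandwidth = 12 * 64 = 768 kHz
Guard bands = 11 gaps * 1 kHz = 11 kHz
Total = 768 + 11 = 779 kHz

779


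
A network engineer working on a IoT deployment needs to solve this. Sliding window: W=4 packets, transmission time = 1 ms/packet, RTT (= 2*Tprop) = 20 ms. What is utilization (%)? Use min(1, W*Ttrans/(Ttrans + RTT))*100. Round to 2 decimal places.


Given: W = 4, Ttrans = 1 ms, RTT = 20 ms (= 2 * Tprop, Tprop = 10 ms)
Cycle time = Ttrans + RTT = 1 + 20 = 21 ms (first packet sent until its ACK returns)
W * Ttrans = 4 * 1 = 4 ms of sending per cycle
W * Ttrans / (Ttrans + RTT) = 4 / 21 = 0.190476
U = min(1, 0.190476) = 0.190476
U% = 19.05%

19.05


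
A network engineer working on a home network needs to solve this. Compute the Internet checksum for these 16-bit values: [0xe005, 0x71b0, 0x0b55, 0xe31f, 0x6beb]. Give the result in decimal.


Given words: [0xe005, 0x71b0, 0x0b55, 0xe31f, 0x6beb]
Step 1: Sum all words
Raw sum = 57349 + 29104 + 2901 + 58143 + 27627 = 175124
Step 2: Fold carry: (44052 + 2) = 44054
One's complement = ~44054 & 0xFFFF = 21481

21481


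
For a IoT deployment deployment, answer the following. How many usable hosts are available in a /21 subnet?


Given: subnet mask /21
Host bits = 32 - 21 = 11
Total addresses = 2^11 = 2048
Usable hosts = 2048 - 2 (network + broadcast) = 2046

2046


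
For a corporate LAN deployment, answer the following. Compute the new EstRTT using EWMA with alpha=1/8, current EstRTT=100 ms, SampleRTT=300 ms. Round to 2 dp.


Given: EstRTT = 100 ms, SampleRTT = 300 ms, alpha = 1/8
New EstRTT = (1 - alpha) * EstRTT + alpha * SampleRTT
(7/8) * 100 = 87.5
(1/8) * 300 = 37.5
New EstRTT = 87.5 + 37.5 = 125 ms -> 125.00 ms (2 dp)

125.00


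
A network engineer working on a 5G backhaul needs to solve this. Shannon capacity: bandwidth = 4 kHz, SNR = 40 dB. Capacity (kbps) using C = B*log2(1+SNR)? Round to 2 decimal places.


Given: B = 4 kHz, SNR = 40 dB
SNR linear = 10^(40/10) = 10000
1 + SNR = 10001
log2(10001) = 13.2878566418
C = 4 * 1000 * 13.2878566418 = 53151.4266 bps
C = 53.151427 kbps -> 53.15 kbps (2 dp)

53.15
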